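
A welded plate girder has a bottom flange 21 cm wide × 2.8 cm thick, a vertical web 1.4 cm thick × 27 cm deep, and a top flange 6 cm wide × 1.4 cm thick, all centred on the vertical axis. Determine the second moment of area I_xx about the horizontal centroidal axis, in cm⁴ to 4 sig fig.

Treat the section as a set of non-overlapping primitives; coordinates are from the bounding-box lower-left.
Bottom plate: 21 × 2.8, A = 58.8 cm², y = 1.4 cm, Ī = 38.416 cm⁴.
Web plate: 1.4 × 27, A = 37.8 cm², y = 16.3 cm, Ī = 2296.35 cm⁴.
Top plate: 6 × 1.4, A = 8.4 cm², y = 30.5 cm, Ī = 1.372 cm⁴.
Centroid: ȳ = ΣA·y / ΣA = 9.092 cm.
Transfer each piece to the horizontal centroidal axis using Ī + A·d² with d = y − 9.092:
  bottom plate: d = -7.692 cm → contributes +3517.43 cm⁴
  web plate: d = 7.208 cm → contributes +4260.26 cm⁴
  top plate: d = 21.408 cm → contributes +3851.11 cm⁴
Total I = 11628.8 cm⁴.

I_xx ≈ 1.163 × 10⁴ cm⁴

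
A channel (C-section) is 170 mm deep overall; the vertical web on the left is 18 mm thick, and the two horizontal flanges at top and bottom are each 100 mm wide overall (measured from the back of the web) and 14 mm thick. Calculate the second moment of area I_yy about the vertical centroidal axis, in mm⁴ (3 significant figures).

I_yy ≈ 4.65 × 10⁶ mm⁴

Decompose the section into non-overlapping parts with the origin at the bottom-left of its bounding rectangle.
Web: 18 × 170, A = 3 060 mm², x = 9 mm, Ī = 82 620 mm⁴.
Top flange (beyond web): 82 × 14, A = 1 148 mm², x = 59 mm, Ī = 643 263 mm⁴.
Bottom flange (beyond web): 82 × 14, A = 1 148 mm², x = 59 mm, Ī = 643 263 mm⁴.
Centroid: x̄ = ΣA·x / ΣA = 30.434 mm.
Transfer each piece to the vertical centroidal axis using Ī + A·d² with d = x − 30.434:
  web: d = -21.434 mm → contributes +1 488 422 mm⁴
  top flange (beyond web): d = 28.566 mm → contributes +1 580 056 mm⁴
  bottom flange (beyond web): d = 28.566 mm → contributes +1 580 056 mm⁴
Total I = 4 648 533 mm⁴.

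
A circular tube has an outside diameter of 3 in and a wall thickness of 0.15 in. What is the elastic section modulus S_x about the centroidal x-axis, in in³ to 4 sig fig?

Split into non-overlapping primitives; take the origin at the lower-left of the bounding box.
Outer circle: ⌀3, A = 7.06858 in², y = 1.5 in, Ī = 3.97608 in⁴.
Bore (subtracted): ⌀2.7, A = 5.72555 in², y = 1.5 in, Ī = 2.6087 in⁴.
By symmetry the centroid is at mid-height, ȳ = 1.5 in.
All pieces are centred on the centroidal x-axis, so I = ΣĪ (holes subtracted) = 1.36737 in⁴.
Extreme fibre distance c = 1.5 in; S = I/c = 0.911582 in³.

S_x ≈ 0.9116 in³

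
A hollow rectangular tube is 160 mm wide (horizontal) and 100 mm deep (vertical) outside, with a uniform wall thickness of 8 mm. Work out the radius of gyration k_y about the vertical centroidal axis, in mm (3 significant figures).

Split into non-overlapping primitives; take the origin at the lower-left of the bounding box.
Outer rectangle: 160 × 100, A = 16 000 mm², x = 80 mm, Ī = 34 133 333 mm⁴.
Inner void (subtracted): 144 × 84, A = 12 096 mm², x = 80 mm, Ī = 20 901 888 mm⁴.
By symmetry the centroid is at mid-width, x̄ = 80 mm.
All pieces are centred on the vertical centroidal axis, so I = ΣĪ (holes subtracted) = 13 231 445 mm⁴.
Radius of gyration: k = √(I/A) = √(13 231 445 / 3 904) = 58.217 mm.

k_y ≈ 58.2 mm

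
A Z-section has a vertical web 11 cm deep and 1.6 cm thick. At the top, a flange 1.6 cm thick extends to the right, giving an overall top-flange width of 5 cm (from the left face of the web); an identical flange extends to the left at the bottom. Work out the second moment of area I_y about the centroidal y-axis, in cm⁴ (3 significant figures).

I_y ≈ 82.2 cm⁴

Treat the section as a set of non-overlapping primitives; coordinates are from the bounding-box lower-left.
Web: 1.6 × 11, A = 17.6 cm², x = 4.2 cm, Ī = 3.7547 cm⁴.
Top flange (beyond web): 3.4 × 1.6, A = 5.44 cm², x = 6.7 cm, Ī = 5.2405 cm⁴.
Bottom flange (beyond web): 3.4 × 1.6, A = 5.44 cm², x = 1.7 cm, Ī = 5.2405 cm⁴.
Centroid: x̄ = ΣA·x / ΣA = 4.2 cm.
Transfer each piece to the centroidal y-axis using Ī + A·d² with d = x − 4.2:
  web: d = 0 cm → contributes +3.7547 cm⁴
  top flange (beyond web): d = 2.5 cm → contributes +39.241 cm⁴
  bottom flange (beyond web): d = -2.5 cm → contributes +39.241 cm⁴
Total I = 82.236 cm⁴.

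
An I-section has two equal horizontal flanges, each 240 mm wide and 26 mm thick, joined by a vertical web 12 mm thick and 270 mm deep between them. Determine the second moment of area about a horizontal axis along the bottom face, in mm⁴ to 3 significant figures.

I_base ≈ 7.01 × 10⁸ mm⁴

Decompose the section into non-overlapping parts with the origin at the bottom-left of its bounding rectangle.
Bottom flange: 240 × 26, A = 6 240 mm², y = 13 mm, Ī = 351 520 mm⁴.
Web: 12 × 270, A = 3 240 mm², y = 161 mm, Ī = 19 683 000 mm⁴.
Top flange: 240 × 26, A = 6 240 mm², y = 309 mm, Ī = 351 520 mm⁴.
Transfer each piece to the bottom edge using Ī + A·d² with d = y − 0:
  bottom flange: d = 13 mm → contributes +1 406 080 mm⁴
  web: d = 161 mm → contributes +103 667 040 mm⁴
  top flange: d = 309 mm → contributes +596 152 960 mm⁴
Total I = 701 226 080 mm⁴.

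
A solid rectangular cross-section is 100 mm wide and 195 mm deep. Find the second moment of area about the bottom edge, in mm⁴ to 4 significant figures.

The section: 100 × 195, A = 19 500 mm², y = 97.5 mm, Ī = 61 790 625 mm⁴.
Transfer it to a horizontal axis along the bottom face using Ī + A·d² with d = y − 0:
  the section: d = 97.5 mm → contributes +247 162 500 mm⁴
Total I = 247 162 500 mm⁴.

I_base ≈ 2.472 × 10⁸ mm⁴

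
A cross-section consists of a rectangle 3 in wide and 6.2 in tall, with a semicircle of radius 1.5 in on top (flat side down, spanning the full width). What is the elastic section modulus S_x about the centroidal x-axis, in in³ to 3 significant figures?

S_x ≈ 25.4 in³

Break the section into simple shapes (no overlaps), measuring from the bottom-left corner of the bounding box.
Rectangular body: 3 × 6.2, A = 18.6 in², y = 3.1 in, Ī = 59.582 in⁴.
Semicircular cap: semicircle r = 1.5, A = 3.5343 in², y = 6.8366 in, Ī = 0.55564 in⁴.
Centroid: ȳ = ΣA·y / ΣA = 3.6966 in.
Transfer each piece to the centroidal x-axis using Ī + A·d² with d = y − 3.6966:
  rectangular body: d = -0.59664 in → contributes +66.203 in⁴
  semicircular cap: d = 3.14 in → contributes +35.402 in⁴
Total I = 101.61 in⁴.
Extreme fibre distance c = 4.0034 in; S = I/c = 25.38 in³.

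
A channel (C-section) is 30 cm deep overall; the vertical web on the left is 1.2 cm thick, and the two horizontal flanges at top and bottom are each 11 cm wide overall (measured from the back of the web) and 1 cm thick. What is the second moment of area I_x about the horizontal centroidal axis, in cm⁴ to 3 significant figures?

I_x ≈ 6820 cm⁴

Split into non-overlapping primitives; take the origin at the lower-left of the bounding box.
Web: 1.2 × 30, A = 36 cm², y = 15 cm, Ī = 2 700 cm⁴.
Top flange (beyond web): 9.8 × 1, A = 9.8 cm², y = 29.5 cm, Ī = 0.81667 cm⁴.
Bottom flange (beyond web): 9.8 × 1, A = 9.8 cm², y = 0.5 cm, Ī = 0.81667 cm⁴.
By symmetry the centroid is at mid-height, ȳ = 15 cm.
Transfer each piece to the horizontal centroidal axis using Ī + A·d² with d = y − 15:
  web: d = 0 cm → contributes +2 700 cm⁴
  top flange (beyond web): d = 14.5 cm → contributes +2061.3 cm⁴
  bottom flange (beyond web): d = -14.5 cm → contributes +2061.3 cm⁴
Total I = 6822.5 cm⁴.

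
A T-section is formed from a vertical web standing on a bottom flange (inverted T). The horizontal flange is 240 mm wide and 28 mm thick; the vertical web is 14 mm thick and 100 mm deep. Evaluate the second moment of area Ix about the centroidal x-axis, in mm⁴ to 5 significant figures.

Ix ≈ 6.3514 × 10⁶ mm⁴

Split into non-overlapping primitives; take the origin at the lower-left of the bounding box.
Flange: 240 × 28, A = 6 720 mm², y = 14 mm, Ī = 439 040 mm⁴.
Web: 14 × 100, A = 1 400 mm², y = 78 mm, Ī = 1 166 667 mm⁴.
Centroid: ȳ = ΣA·y / ΣA = 25.03448 mm.
Transfer each piece to the centroidal x-axis using Ī + A·d² with d = y − 25.03448:
  flange: d = -11.03448 mm → contributes +1 257 266 mm⁴
  web: d = 52.96552 mm → contributes +5 094 151 mm⁴
Total I = 6 351 417 mm⁴.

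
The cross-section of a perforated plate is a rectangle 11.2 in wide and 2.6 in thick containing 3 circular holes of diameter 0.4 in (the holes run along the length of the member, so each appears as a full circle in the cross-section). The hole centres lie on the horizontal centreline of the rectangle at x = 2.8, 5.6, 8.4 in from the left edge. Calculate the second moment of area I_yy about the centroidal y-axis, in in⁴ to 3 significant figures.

I_yy ≈ 302 in⁴

Break the section into simple shapes (no overlaps), measuring from the bottom-left corner of the bounding box.
Plate: 11.2 × 2.6, A = 29.12 in², x = 5.6 in, Ī = 304.4 in⁴.
Hole 1 (subtracted): ⌀0.4, A = 0.12566 in², x = 2.8 in, Ī = 0.0012566 in⁴.
Hole 2 (subtracted): ⌀0.4, A = 0.12566 in², x = 5.6 in, Ī = 0.0012566 in⁴.
Hole 3 (subtracted): ⌀0.4, A = 0.12566 in², x = 8.4 in, Ī = 0.0012566 in⁴.
By symmetry the centroid is at mid-width, x̄ = 5.6 in.
Transfer each piece to the centroidal y-axis using Ī + A·d² with d = x − 5.6:
  plate: d = 0 in → contributes +304.4 in⁴
  hole 1: d = -2.8 in → contributes −0.98646 in⁴
  hole 2: d = 0 in → contributes −0.0012566 in⁴
  hole 3: d = 2.8 in → contributes −0.98646 in⁴
Total I = 302.43 in⁴.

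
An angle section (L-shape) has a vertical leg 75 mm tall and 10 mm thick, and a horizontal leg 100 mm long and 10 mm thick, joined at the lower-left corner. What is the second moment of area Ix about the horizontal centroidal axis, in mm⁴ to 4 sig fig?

Break the section into simple shapes (no overlaps), measuring from the bottom-left corner of the bounding box.
Vertical leg: 10 × 75, A = 750 mm², y = 37.5 mm, Ī = 351 563 mm⁴.
Horizontal leg (remainder): 90 × 10, A = 900 mm², y = 5 mm, Ī = 7 500 mm⁴.
Centroid: ȳ = ΣA·y / ΣA = 19.7727 mm.
Transfer each piece to the horizontal centroidal axis using Ī + A·d² with d = y − 19.7727:
  vertical leg: d = 17.7273 mm → contributes +587 255 mm⁴
  horizontal leg (remainder): d = -14.7727 mm → contributes +203 910 mm⁴
Total I = 791 165 mm⁴.

Ix ≈ 7.912 × 10⁵ mm⁴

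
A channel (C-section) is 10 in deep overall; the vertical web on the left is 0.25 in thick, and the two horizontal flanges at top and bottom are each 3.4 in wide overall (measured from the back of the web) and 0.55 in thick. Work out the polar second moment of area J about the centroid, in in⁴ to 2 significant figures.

J ≈ 110 in⁴

Split into non-overlapping primitives; take the origin at the lower-left of the bounding box.
Web: 0.25 × 10, A = 2.5 in², y = 5 in, Ī = 20.83 in⁴.
Top flange (beyond web): 3.15 × 0.55, A = 1.733 in², y = 9.725 in, Ī = 0.04367 in⁴.
Bottom flange (beyond web): 3.15 × 0.55, A = 1.733 in², y = 0.275 in, Ī = 0.04367 in⁴.
By symmetry the centroid is at mid-height, ȳ = 5 in.
Transfer each piece to the centroidal x-axis using Ī + A·d² with d = y − 5:
  web: d = 0 in → contributes +20.83 in⁴
  top flange (beyond web): d = 4.725 in → contributes +38.72 in⁴
  bottom flange (beyond web): d = -4.725 in → contributes +38.72 in⁴
Total I = 98.28 in⁴.
For the y-axis: x̄ = 1.113 in.
Repeating about the centroidal y-axis gives I_y = 7.075 in⁴.
Polar second moment: J = I_x + I_y = 105.4 in⁴.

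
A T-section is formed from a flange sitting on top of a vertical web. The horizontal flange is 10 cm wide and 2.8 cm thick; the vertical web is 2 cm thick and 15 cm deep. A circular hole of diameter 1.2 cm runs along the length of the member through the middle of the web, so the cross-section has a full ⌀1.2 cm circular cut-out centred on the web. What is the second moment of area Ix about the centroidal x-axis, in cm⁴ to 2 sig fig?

Ix ≈ 1700 cm⁴

Treat the section as a set of non-overlapping primitives; coordinates are from the bounding-box lower-left.
Flange: 10 × 2.8, A = 28 cm², y = 16.4 cm, Ī = 18.29 cm⁴.
Web: 2 × 15, A = 30 cm², y = 7.5 cm, Ī = 562.5 cm⁴.
Hole (subtracted): ⌀1.2, A = 1.131 cm², y = 7.5 cm, Ī = 0.1018 cm⁴.
Centroid: ȳ = ΣA·y / ΣA = 11.88 cm.
Transfer each piece to the centroidal x-axis using Ī + A·d² with d = y − 11.88:
  flange: d = 4.518 cm → contributes +589.8 cm⁴
  web: d = -4.382 cm → contributes +1 139 cm⁴
  hole: d = -4.382 cm → contributes −21.82 cm⁴
Total I = 1 707 cm⁴.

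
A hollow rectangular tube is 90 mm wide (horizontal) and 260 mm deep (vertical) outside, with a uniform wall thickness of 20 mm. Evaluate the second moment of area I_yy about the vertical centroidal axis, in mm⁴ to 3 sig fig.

I_yy ≈ 1.35 × 10⁷ mm⁴

Break the section into simple shapes (no overlaps), measuring from the bottom-left corner of the bounding box.
Outer rectangle: 90 × 260, A = 23 400 mm², x = 45 mm, Ī = 15 795 000 mm⁴.
Inner void (subtracted): 50 × 220, A = 11 000 mm², x = 45 mm, Ī = 2 291 667 mm⁴.
By symmetry the centroid is at mid-width, x̄ = 45 mm.
All pieces are centred on the vertical centroidal axis, so I = ΣĪ (holes subtracted) = 13 503 333 mm⁴.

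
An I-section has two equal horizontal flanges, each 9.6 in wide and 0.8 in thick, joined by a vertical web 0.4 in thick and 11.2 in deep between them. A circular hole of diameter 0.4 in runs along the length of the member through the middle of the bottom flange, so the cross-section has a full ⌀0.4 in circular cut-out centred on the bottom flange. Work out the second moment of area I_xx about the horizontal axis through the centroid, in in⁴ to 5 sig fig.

Treat the section as a set of non-overlapping primitives; coordinates are from the bounding-box lower-left.
Bottom flange: 9.6 × 0.8, A = 7.68 in², y = 0.4 in, Ī = 0.4096 in⁴.
Web: 0.4 × 11.2, A = 4.48 in², y = 6.4 in, Ī = 46.83093 in⁴.
Top flange: 9.6 × 0.8, A = 7.68 in², y = 12.4 in, Ī = 0.4096 in⁴.
Hole (subtracted): ⌀0.4, A = 0.1256637 in², y = 0.4 in, Ī = 0.001256637 in⁴.
Centroid: ȳ = ΣA·y / ΣA = 6.438245 in.
Transfer each piece to the horizontal axis through the centroid using Ī + A·d² with d = y − 6.438245:
  bottom flange: d = -6.038245 in → contributes +280.4255 in⁴
  web: d = -0.03824538 in → contributes +46.83749 in⁴
  top flange: d = 5.961755 in → contributes +273.3761 in⁴
  hole: d = -6.038245 in → contributes −4.583007 in⁴
Total I = 596.0561 in⁴.

I_xx ≈ 596.06 in⁴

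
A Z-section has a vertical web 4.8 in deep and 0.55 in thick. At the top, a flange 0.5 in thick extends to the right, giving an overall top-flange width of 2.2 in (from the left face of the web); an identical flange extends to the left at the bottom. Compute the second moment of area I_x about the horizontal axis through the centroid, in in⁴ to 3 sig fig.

Split into non-overlapping primitives; take the origin at the lower-left of the bounding box.
Web: 0.55 × 4.8, A = 2.64 in², y = 2.4 in, Ī = 5.0688 in⁴.
Top flange (beyond web): 1.65 × 0.5, A = 0.825 in², y = 4.55 in, Ī = 0.017188 in⁴.
Bottom flange (beyond web): 1.65 × 0.5, A = 0.825 in², y = 0.25 in, Ī = 0.017188 in⁴.
Centroid: ȳ = ΣA·y / ΣA = 2.4 in.
Transfer each piece to the horizontal axis through the centroid using Ī + A·d² with d = y − 2.4:
  web: d = 0 in → contributes +5.0688 in⁴
  top flange (beyond web): d = 2.15 in → contributes +3.8308 in⁴
  bottom flange (beyond web): d = -2.15 in → contributes +3.8308 in⁴
Total I = 12.73 in⁴.

I_x ≈ 12.7 in⁴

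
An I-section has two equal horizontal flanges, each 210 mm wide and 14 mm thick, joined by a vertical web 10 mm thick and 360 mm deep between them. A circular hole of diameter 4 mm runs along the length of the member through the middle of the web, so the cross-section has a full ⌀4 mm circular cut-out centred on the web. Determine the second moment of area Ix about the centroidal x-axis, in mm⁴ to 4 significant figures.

Treat the section as a set of non-overlapping primitives; coordinates are from the bounding-box lower-left.
Bottom flange: 210 × 14, A = 2 940 mm², y = 7 mm, Ī = 48 020 mm⁴.
Web: 10 × 360, A = 3 600 mm², y = 194 mm, Ī = 38 880 000 mm⁴.
Top flange: 210 × 14, A = 2 940 mm², y = 381 mm, Ī = 48 020 mm⁴.
Hole (subtracted): ⌀4, A = 12.5664 mm², y = 194 mm, Ī = 12.5664 mm⁴.
By symmetry the centroid is at mid-height, ȳ = 194 mm.
Transfer each piece to the centroidal x-axis using Ī + A·d² with d = y − 194:
  bottom flange: d = -187 mm → contributes +102 856 880 mm⁴
  web: d = 0 mm → contributes +38 880 000 mm⁴
  top flange: d = 187 mm → contributes +102 856 880 mm⁴
  hole: d = 0 mm → contributes −12.5664 mm⁴
Total I = 244 593 747 mm⁴.

Ix ≈ 2.446 × 10⁸ mm⁴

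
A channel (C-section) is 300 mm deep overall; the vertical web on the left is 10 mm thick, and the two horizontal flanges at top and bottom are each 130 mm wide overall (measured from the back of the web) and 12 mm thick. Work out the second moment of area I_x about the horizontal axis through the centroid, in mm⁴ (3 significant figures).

I_x ≈ 8.23 × 10⁷ mm⁴

Decompose the section into non-overlapping parts with the origin at the bottom-left of its bounding rectangle.
Web: 10 × 300, A = 3 000 mm², y = 150 mm, Ī = 22 500 000 mm⁴.
Top flange (beyond web): 120 × 12, A = 1 440 mm², y = 294 mm, Ī = 17 280 mm⁴.
Bottom flange (beyond web): 120 × 12, A = 1 440 mm², y = 6 mm, Ī = 17 280 mm⁴.
By symmetry the centroid is at mid-height, ȳ = 150 mm.
Transfer each piece to the horizontal axis through the centroid using Ī + A·d² with d = y − 150:
  web: d = 0 mm → contributes +22 500 000 mm⁴
  top flange (beyond web): d = 144 mm → contributes +29 877 120 mm⁴
  bottom flange (beyond web): d = -144 mm → contributes +29 877 120 mm⁴
Total I = 82 254 240 mm⁴.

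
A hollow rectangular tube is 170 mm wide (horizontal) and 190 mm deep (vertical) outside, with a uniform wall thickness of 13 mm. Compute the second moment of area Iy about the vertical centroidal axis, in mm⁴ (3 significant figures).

Decompose the section into non-overlapping parts with the origin at the bottom-left of its bounding rectangle.
Outer rectangle: 170 × 190, A = 32 300 mm², x = 85 mm, Ī = 77 789 167 mm⁴.
Inner void (subtracted): 144 × 164, A = 23 616 mm², x = 85 mm, Ī = 40 808 448 mm⁴.
By symmetry the centroid is at mid-width, x̄ = 85 mm.
All pieces are centred on the vertical centroidal axis, so I = ΣĪ (holes subtracted) = 36 980 719 mm⁴.

Iy ≈ 3.70 × 10⁷ mm⁴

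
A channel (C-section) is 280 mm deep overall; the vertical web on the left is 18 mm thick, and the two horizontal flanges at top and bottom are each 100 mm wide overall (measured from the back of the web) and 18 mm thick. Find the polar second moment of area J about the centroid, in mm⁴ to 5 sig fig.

Break the section into simple shapes (no overlaps), measuring from the bottom-left corner of the bounding box.
Web: 18 × 280, A = 5 040 mm², y = 140 mm, Ī = 32 928 000 mm⁴.
Top flange (beyond web): 82 × 18, A = 1 476 mm², y = 271 mm, Ī = 39 852 mm⁴.
Bottom flange (beyond web): 82 × 18, A = 1 476 mm², y = 9 mm, Ī = 39 852 mm⁴.
By symmetry the centroid is at mid-height, ȳ = 140 mm.
Transfer each piece to the centroidal x-axis using Ī + A·d² with d = y − 140:
  web: d = 0 mm → contributes +32 928 000 mm⁴
  top flange (beyond web): d = 131 mm → contributes +25 369 488 mm⁴
  bottom flange (beyond web): d = -131 mm → contributes +25 369 488 mm⁴
Total I = 83 666 976 mm⁴.
For the y-axis: x̄ = 27.46847 mm.
Repeating about the centroidal y-axis gives I_y = 6 444 238 mm⁴.
Polar second moment: J = I_x + I_y = 90 111 214 mm⁴.

J ≈ 9.0111 × 10⁷ mm⁴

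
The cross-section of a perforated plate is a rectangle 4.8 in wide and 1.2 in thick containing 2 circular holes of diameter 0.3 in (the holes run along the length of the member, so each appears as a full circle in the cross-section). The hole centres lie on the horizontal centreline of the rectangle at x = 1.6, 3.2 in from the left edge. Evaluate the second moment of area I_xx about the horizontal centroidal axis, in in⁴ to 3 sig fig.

I_xx ≈ 0.690 in⁴

Break the section into simple shapes (no overlaps), measuring from the bottom-left corner of the bounding box.
Plate: 4.8 × 1.2, A = 5.76 in², y = 0.6 in, Ī = 0.6912 in⁴.
Hole 1 (subtracted): ⌀0.3, A = 0.070686 in², y = 0.6 in, Ī = 0.00039761 in⁴.
Hole 2 (subtracted): ⌀0.3, A = 0.070686 in², y = 0.6 in, Ī = 0.00039761 in⁴.
By symmetry the centroid is at mid-height, ȳ = 0.6 in.
All pieces are centred on the horizontal centroidal axis, so I = ΣĪ (holes subtracted) = 0.6904 in⁴.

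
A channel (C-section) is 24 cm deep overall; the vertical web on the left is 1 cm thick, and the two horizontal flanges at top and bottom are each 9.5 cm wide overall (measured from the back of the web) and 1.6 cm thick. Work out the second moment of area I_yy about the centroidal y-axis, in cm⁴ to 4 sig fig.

I_yy ≈ 453.4 cm⁴

Break the section into simple shapes (no overlaps), measuring from the bottom-left corner of the bounding box.
Web: 1 × 24, A = 24 cm², x = 0.5 cm, Ī = 2 cm⁴.
Top flange (beyond web): 8.5 × 1.6, A = 13.6 cm², x = 5.25 cm, Ī = 81.8833 cm⁴.
Bottom flange (beyond web): 8.5 × 1.6, A = 13.6 cm², x = 5.25 cm, Ī = 81.8833 cm⁴.
Centroid: x̄ = ΣA·x / ΣA = 3.02344 cm.
Transfer each piece to the centroidal y-axis using Ī + A·d² with d = x − 3.02344:
  web: d = -2.52344 cm → contributes +154.826 cm⁴
  top flange (beyond web): d = 2.22656 cm → contributes +149.306 cm⁴
  bottom flange (beyond web): d = 2.22656 cm → contributes +149.306 cm⁴
Total I = 453.439 cm⁴.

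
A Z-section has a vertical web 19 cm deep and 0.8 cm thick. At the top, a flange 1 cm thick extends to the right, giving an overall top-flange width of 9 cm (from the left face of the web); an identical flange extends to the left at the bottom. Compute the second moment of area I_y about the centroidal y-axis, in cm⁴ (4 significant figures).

Split into non-overlapping primitives; take the origin at the lower-left of the bounding box.
Web: 0.8 × 19, A = 15.2 cm², x = 8.6 cm, Ī = 0.810667 cm⁴.
Top flange (beyond web): 8.2 × 1, A = 8.2 cm², x = 13.1 cm, Ī = 45.9473 cm⁴.
Bottom flange (beyond web): 8.2 × 1, A = 8.2 cm², x = 4.1 cm, Ī = 45.9473 cm⁴.
Centroid: x̄ = ΣA·x / ΣA = 8.6 cm.
Transfer each piece to the centroidal y-axis using Ī + A·d² with d = x − 8.6:
  web: d = 0 cm → contributes +0.810667 cm⁴
  top flange (beyond web): d = 4.5 cm → contributes +211.997 cm⁴
  bottom flange (beyond web): d = -4.5 cm → contributes +211.997 cm⁴
Total I = 424.805 cm⁴.

I_y ≈ 424.8 cm⁴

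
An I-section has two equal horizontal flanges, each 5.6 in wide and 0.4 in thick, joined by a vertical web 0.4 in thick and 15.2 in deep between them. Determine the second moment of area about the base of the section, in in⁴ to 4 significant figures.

I_base ≈ 1066 in⁴

Decompose the section into non-overlapping parts with the origin at the bottom-left of its bounding rectangle.
Bottom flange: 5.6 × 0.4, A = 2.24 in², y = 0.2 in, Ī = 0.0298667 in⁴.
Web: 0.4 × 15.2, A = 6.08 in², y = 8 in, Ī = 117.06 in⁴.
Top flange: 5.6 × 0.4, A = 2.24 in², y = 15.8 in, Ī = 0.0298667 in⁴.
Transfer each piece to the bottom edge using Ī + A·d² with d = y − 0:
  bottom flange: d = 0.2 in → contributes +0.119467 in⁴
  web: d = 8 in → contributes +506.18 in⁴
  top flange: d = 15.8 in → contributes +559.223 in⁴
Total I = 1065.52 in⁴.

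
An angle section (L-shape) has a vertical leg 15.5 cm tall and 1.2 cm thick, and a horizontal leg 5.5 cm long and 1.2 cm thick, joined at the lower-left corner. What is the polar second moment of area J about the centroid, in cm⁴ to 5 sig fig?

J ≈ 620.24 cm⁴

Break the section into simple shapes (no overlaps), measuring from the bottom-left corner of the bounding box.
Vertical leg: 1.2 × 15.5, A = 18.6 cm², y = 7.75 cm, Ī = 372.3875 cm⁴.
Horizontal leg (remainder): 4.3 × 1.2, A = 5.16 cm², y = 0.6 cm, Ī = 0.6192 cm⁴.
Centroid: ȳ = ΣA·y / ΣA = 6.197222 cm.
Transfer each piece to the centroidal x-axis using Ī + A·d² with d = y − 6.197222:
  vertical leg: d = 1.552778 cm → contributes +417.2343 cm⁴
  horizontal leg (remainder): d = -5.597222 cm → contributes +162.2763 cm⁴
Total I = 579.5106 cm⁴.
For the y-axis: x̄ = 1.197222 cm.
Repeating about the centroidal y-axis gives I_y = 40.73062 cm⁴.
Polar second moment: J = I_x + I_y = 620.2412 cm⁴.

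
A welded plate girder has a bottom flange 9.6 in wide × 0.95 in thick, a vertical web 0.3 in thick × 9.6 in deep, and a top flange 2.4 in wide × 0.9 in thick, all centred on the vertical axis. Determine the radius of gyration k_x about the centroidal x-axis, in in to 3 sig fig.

k_x ≈ 4.12 in

Decompose the section into non-overlapping parts with the origin at the bottom-left of its bounding rectangle.
Bottom plate: 9.6 × 0.95, A = 9.12 in², y = 0.475 in, Ī = 0.6859 in⁴.
Web plate: 0.3 × 9.6, A = 2.88 in², y = 5.75 in, Ī = 22.118 in⁴.
Top plate: 2.4 × 0.9, A = 2.16 in², y = 11 in, Ī = 0.1458 in⁴.
Centroid: ȳ = ΣA·y / ΣA = 3.1534 in.
Transfer each piece to the centroidal x-axis using Ī + A·d² with d = y − 3.1534:
  bottom plate: d = -2.6784 in → contributes +66.111 in⁴
  web plate: d = 2.5966 in → contributes +41.536 in⁴
  top plate: d = 7.8466 in → contributes +133.14 in⁴
Total I = 240.78 in⁴.
Radius of gyration: k = √(I/A) = √(240.78 / 14.16) = 4.1236 in.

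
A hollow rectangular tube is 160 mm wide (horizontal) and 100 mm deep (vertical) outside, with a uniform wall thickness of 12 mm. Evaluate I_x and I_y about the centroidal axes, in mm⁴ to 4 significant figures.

I_x ≈ 8.358 × 10⁶ mm⁴, I_y ≈ 1.820 × 10⁷ mm⁴

Split into non-overlapping primitives; take the origin at the lower-left of the bounding box.
Outer rectangle: 160 × 100, A = 16 000 mm², y = 50 mm, Ī = 13 333 333 mm⁴.
Inner void (subtracted): 136 × 76, A = 10 336 mm², y = 50 mm, Ī = 4 975 061 mm⁴.
By symmetry the centroid is at mid-height, ȳ = 50 mm.
All pieces are centred on the centroidal x-axis, so I = ΣĪ (holes subtracted) = 8 358 272 mm⁴.
Repeating about the centroidal y-axis gives I_y = 18 202 112 mm⁴.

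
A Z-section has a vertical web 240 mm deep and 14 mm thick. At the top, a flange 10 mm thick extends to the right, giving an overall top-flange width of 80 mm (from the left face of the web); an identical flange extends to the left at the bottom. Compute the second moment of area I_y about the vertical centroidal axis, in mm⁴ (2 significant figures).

Decompose the section into non-overlapping parts with the origin at the bottom-left of its bounding rectangle.
Web: 14 × 240, A = 3 360 mm², x = 73 mm, Ī = 54 880 mm⁴.
Top flange (beyond web): 66 × 10, A = 660 mm², x = 113 mm, Ī = 239 580 mm⁴.
Bottom flange (beyond web): 66 × 10, A = 660 mm², x = 33 mm, Ī = 239 580 mm⁴.
Centroid: x̄ = ΣA·x / ΣA = 73 mm.
Transfer each piece to the vertical centroidal axis using Ī + A·d² with d = x − 73:
  web: d = 0 mm → contributes +54 880 mm⁴
  top flange (beyond web): d = 40 mm → contributes +1 295 580 mm⁴
  bottom flange (beyond web): d = -40 mm → contributes +1 295 580 mm⁴
Total I = 2 646 040 mm⁴.

I_y ≈ 2.6 × 10⁶ mm⁴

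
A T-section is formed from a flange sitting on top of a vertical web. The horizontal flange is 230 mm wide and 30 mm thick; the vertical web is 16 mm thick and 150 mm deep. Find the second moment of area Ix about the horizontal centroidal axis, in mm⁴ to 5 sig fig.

Decompose the section into non-overlapping parts with the origin at the bottom-left of its bounding rectangle.
Flange: 230 × 30, A = 6 900 mm², y = 165 mm, Ī = 517 500 mm⁴.
Web: 16 × 150, A = 2 400 mm², y = 75 mm, Ī = 4 500 000 mm⁴.
Centroid: ȳ = ΣA·y / ΣA = 141.7742 mm.
Transfer each piece to the horizontal centroidal axis using Ī + A·d² with d = y − 141.7742:
  flange: d = 23.22581 mm → contributes +4 239 623 mm⁴
  web: d = -66.77419 mm → contributes +15 201 103 mm⁴
Total I = 19 440 726 mm⁴.

Ix ≈ 1.9441 × 10⁷ mm⁴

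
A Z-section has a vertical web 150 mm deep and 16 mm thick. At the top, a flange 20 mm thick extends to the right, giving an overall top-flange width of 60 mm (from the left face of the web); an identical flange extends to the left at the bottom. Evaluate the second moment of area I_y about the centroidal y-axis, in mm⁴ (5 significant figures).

I_y ≈ 1.9191 × 10⁶ mm⁴

Decompose the section into non-overlapping parts with the origin at the bottom-left of its bounding rectangle.
Web: 16 × 150, A = 2 400 mm², x = 52 mm, Ī = 51 200 mm⁴.
Top flange (beyond web): 44 × 20, A = 880 mm², x = 82 mm, Ī = 141973.3 mm⁴.
Bottom flange (beyond web): 44 × 20, A = 880 mm², x = 22 mm, Ī = 141973.3 mm⁴.
Centroid: x̄ = ΣA·x / ΣA = 52 mm.
Transfer each piece to the centroidal y-axis using Ī + A·d² with d = x − 52:
  web: d = 0 mm → contributes +51 200 mm⁴
  top flange (beyond web): d = 30 mm → contributes +933973.3 mm⁴
  bottom flange (beyond web): d = -30 mm → contributes +933973.3 mm⁴
Total I = 1 919 147 mm⁴.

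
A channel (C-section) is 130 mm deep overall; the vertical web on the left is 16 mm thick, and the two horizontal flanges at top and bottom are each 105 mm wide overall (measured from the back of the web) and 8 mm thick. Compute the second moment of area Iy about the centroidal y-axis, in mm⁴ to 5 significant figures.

Treat the section as a set of non-overlapping primitives; coordinates are from the bounding-box lower-left.
Web: 16 × 130, A = 2 080 mm², x = 8 mm, Ī = 44373.33 mm⁴.
Top flange (beyond web): 89 × 8, A = 712 mm², x = 60.5 mm, Ī = 469979.3 mm⁴.
Bottom flange (beyond web): 89 × 8, A = 712 mm², x = 60.5 mm, Ī = 469979.3 mm⁴.
Centroid: x̄ = ΣA·x / ΣA = 29.33562 mm.
Transfer each piece to the centroidal y-axis using Ī + A·d² with d = x − 29.33562:
  web: d = -21.33562 mm → contributes +991207.1 mm⁴
  top flange (beyond web): d = 31.16438 mm → contributes +1 161 487 mm⁴
  bottom flange (beyond web): d = 31.16438 mm → contributes +1 161 487 mm⁴
Total I = 3 314 181 mm⁴.

Iy ≈ 3.3142 × 10⁶ mm⁴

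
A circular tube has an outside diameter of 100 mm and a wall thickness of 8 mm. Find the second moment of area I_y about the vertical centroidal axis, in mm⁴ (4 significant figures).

I_y ≈ 2.465 × 10⁶ mm⁴

Decompose the section into non-overlapping parts with the origin at the bottom-left of its bounding rectangle.
Outer circle: ⌀100, A = 7853.98 mm², x = 50 mm, Ī = 4 908 739 mm⁴.
Bore (subtracted): ⌀84, A = 5541.77 mm², x = 50 mm, Ī = 2 443 920 mm⁴.
By symmetry the centroid is at mid-width, x̄ = 50 mm.
All pieces are centred on the vertical centroidal axis, so I = ΣĪ (holes subtracted) = 2 464 818 mm⁴.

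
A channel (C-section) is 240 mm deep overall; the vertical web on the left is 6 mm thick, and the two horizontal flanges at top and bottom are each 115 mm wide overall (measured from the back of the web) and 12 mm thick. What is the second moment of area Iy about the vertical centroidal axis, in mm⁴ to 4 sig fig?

Split into non-overlapping primitives; take the origin at the lower-left of the bounding box.
Web: 6 × 240, A = 1 440 mm², x = 3 mm, Ī = 4 320 mm⁴.
Top flange (beyond web): 109 × 12, A = 1 308 mm², x = 60.5 mm, Ī = 1 295 029 mm⁴.
Bottom flange (beyond web): 109 × 12, A = 1 308 mm², x = 60.5 mm, Ī = 1 295 029 mm⁴.
Centroid: x̄ = ΣA·x / ΣA = 40.0858 mm.
Transfer each piece to the vertical centroidal axis using Ī + A·d² with d = x − 40.0858:
  web: d = -37.0858 mm → contributes +1 984 833 mm⁴
  top flange (beyond web): d = 20.4142 mm → contributes +1 840 124 mm⁴
  bottom flange (beyond web): d = 20.4142 mm → contributes +1 840 124 mm⁴
Total I = 5 665 082 mm⁴.

Iy ≈ 5.665 × 10⁶ mm⁴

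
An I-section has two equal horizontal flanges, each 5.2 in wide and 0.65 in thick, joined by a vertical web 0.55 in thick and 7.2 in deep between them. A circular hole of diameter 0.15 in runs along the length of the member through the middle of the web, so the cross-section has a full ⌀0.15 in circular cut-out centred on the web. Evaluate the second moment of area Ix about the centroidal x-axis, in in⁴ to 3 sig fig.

Ix ≈ 121 in⁴

Decompose the section into non-overlapping parts with the origin at the bottom-left of its bounding rectangle.
Bottom flange: 5.2 × 0.65, A = 3.38 in², y = 0.325 in, Ī = 0.119 in⁴.
Web: 0.55 × 7.2, A = 3.96 in², y = 4.25 in, Ī = 17.107 in⁴.
Top flange: 5.2 × 0.65, A = 3.38 in², y = 8.175 in, Ī = 0.119 in⁴.
Hole (subtracted): ⌀0.15, A = 0.017671 in², y = 4.25 in, Ī = 0.00002485 in⁴.
By symmetry the centroid is at mid-height, ȳ = 4.25 in.
Transfer each piece to the centroidal x-axis using Ī + A·d² with d = y − 4.25:
  bottom flange: d = -3.925 in → contributes +52.19 in⁴
  web: d = 0 in → contributes +17.107 in⁴
  top flange: d = 3.925 in → contributes +52.19 in⁴
  hole: d = 0 in → contributes −0.00002485 in⁴
Total I = 121.49 in⁴.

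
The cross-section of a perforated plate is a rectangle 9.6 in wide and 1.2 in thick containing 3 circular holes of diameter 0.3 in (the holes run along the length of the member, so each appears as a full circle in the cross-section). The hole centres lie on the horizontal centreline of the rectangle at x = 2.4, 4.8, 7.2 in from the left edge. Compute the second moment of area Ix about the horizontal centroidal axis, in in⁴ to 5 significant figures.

Ix ≈ 1.3812 in⁴

Break the section into simple shapes (no overlaps), measuring from the bottom-left corner of the bounding box.
Plate: 9.6 × 1.2, A = 11.52 in², y = 0.6 in, Ī = 1.3824 in⁴.
Hole 1 (subtracted): ⌀0.3, A = 0.07068583 in², y = 0.6 in, Ī = 0.0003976078 in⁴.
Hole 2 (subtracted): ⌀0.3, A = 0.07068583 in², y = 0.6 in, Ī = 0.0003976078 in⁴.
Hole 3 (subtracted): ⌀0.3, A = 0.07068583 in², y = 0.6 in, Ī = 0.0003976078 in⁴.
By symmetry the centroid is at mid-height, ȳ = 0.6 in.
All pieces are centred on the horizontal centroidal axis, so I = ΣĪ (holes subtracted) = 1.381207 in⁴.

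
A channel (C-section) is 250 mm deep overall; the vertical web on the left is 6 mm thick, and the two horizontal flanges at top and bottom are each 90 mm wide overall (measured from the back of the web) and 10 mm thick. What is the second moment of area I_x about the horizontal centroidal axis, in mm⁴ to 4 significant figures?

I_x ≈ 3.202 × 10⁷ mm⁴

Treat the section as a set of non-overlapping primitives; coordinates are from the bounding-box lower-left.
Web: 6 × 250, A = 1 500 mm², y = 125 mm, Ī = 7 812 500 mm⁴.
Top flange (beyond web): 84 × 10, A = 840 mm², y = 245 mm, Ī = 7 000 mm⁴.
Bottom flange (beyond web): 84 × 10, A = 840 mm², y = 5 mm, Ī = 7 000 mm⁴.
By symmetry the centroid is at mid-height, ȳ = 125 mm.
Transfer each piece to the horizontal centroidal axis using Ī + A·d² with d = y − 125:
  web: d = 0 mm → contributes +7 812 500 mm⁴
  top flange (beyond web): d = 120 mm → contributes +12 103 000 mm⁴
  bottom flange (beyond web): d = -120 mm → contributes +12 103 000 mm⁴
Total I = 32 018 500 mm⁴.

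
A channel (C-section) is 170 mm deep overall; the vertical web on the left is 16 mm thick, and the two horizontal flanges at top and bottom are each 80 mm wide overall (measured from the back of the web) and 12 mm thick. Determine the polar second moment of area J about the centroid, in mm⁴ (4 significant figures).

Break the section into simple shapes (no overlaps), measuring from the bottom-left corner of the bounding box.
Web: 16 × 170, A = 2 720 mm², y = 85 mm, Ī = 6 550 667 mm⁴.
Top flange (beyond web): 64 × 12, A = 768 mm², y = 164 mm, Ī = 9 216 mm⁴.
Bottom flange (beyond web): 64 × 12, A = 768 mm², y = 6 mm, Ī = 9 216 mm⁴.
By symmetry the centroid is at mid-height, ȳ = 85 mm.
Transfer each piece to the centroidal x-axis using Ī + A·d² with d = y − 85:
  web: d = 0 mm → contributes +6 550 667 mm⁴
  top flange (beyond web): d = 79 mm → contributes +4 802 304 mm⁴
  bottom flange (beyond web): d = -79 mm → contributes +4 802 304 mm⁴
Total I = 16 155 275 mm⁴.
For the y-axis: x̄ = 22.4361 mm.
Repeating about the centroidal y-axis gives I_y = 2 152 961 mm⁴.
Polar second moment: J = I_x + I_y = 18 308 236 mm⁴.

J ≈ 1.831 × 10⁷ mm⁴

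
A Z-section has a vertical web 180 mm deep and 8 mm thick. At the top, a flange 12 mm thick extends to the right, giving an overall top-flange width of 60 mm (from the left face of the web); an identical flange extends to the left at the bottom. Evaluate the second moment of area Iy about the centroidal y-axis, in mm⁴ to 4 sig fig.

Iy ≈ 1.412 × 10⁶ mm⁴

Decompose the section into non-overlapping parts with the origin at the bottom-left of its bounding rectangle.
Web: 8 × 180, A = 1 440 mm², x = 56 mm, Ī = 7 680 mm⁴.
Top flange (beyond web): 52 × 12, A = 624 mm², x = 86 mm, Ī = 140 608 mm⁴.
Bottom flange (beyond web): 52 × 12, A = 624 mm², x = 26 mm, Ī = 140 608 mm⁴.
Centroid: x̄ = ΣA·x / ΣA = 56 mm.
Transfer each piece to the centroidal y-axis using Ī + A·d² with d = x − 56:
  web: d = 0 mm → contributes +7 680 mm⁴
  top flange (beyond web): d = 30 mm → contributes +702 208 mm⁴
  bottom flange (beyond web): d = -30 mm → contributes +702 208 mm⁴
Total I = 1 412 096 mm⁴.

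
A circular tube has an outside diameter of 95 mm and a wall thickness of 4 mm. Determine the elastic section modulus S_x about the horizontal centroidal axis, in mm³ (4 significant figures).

S_x ≈ 2.497 × 10⁴ mm³

Decompose the section into non-overlapping parts with the origin at the bottom-left of its bounding rectangle.
Outer circle: ⌀95, A = 7088.22 mm², y = 47.5 mm, Ī = 3 998 198 mm⁴.
Bore (subtracted): ⌀87, A = 5944.68 mm², y = 47.5 mm, Ī = 2 812 205 mm⁴.
By symmetry the centroid is at mid-height, ȳ = 47.5 mm.
All pieces are centred on the horizontal centroidal axis, so I = ΣĪ (holes subtracted) = 1 185 994 mm⁴.
Extreme fibre distance c = 47.5 mm; S = I/c = 24968.3 mm³.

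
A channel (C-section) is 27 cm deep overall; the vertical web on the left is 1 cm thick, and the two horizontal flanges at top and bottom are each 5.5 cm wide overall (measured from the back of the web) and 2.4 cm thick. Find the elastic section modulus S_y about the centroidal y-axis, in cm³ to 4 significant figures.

S_y ≈ 34.27 cm³

Decompose the section into non-overlapping parts with the origin at the bottom-left of its bounding rectangle.
Web: 1 × 27, A = 27 cm², x = 0.5 cm, Ī = 2.25 cm⁴.
Top flange (beyond web): 4.5 × 2.4, A = 10.8 cm², x = 3.25 cm, Ī = 18.225 cm⁴.
Bottom flange (beyond web): 4.5 × 2.4, A = 10.8 cm², x = 3.25 cm, Ī = 18.225 cm⁴.
Centroid: x̄ = ΣA·x / ΣA = 1.72222 cm.
Transfer each piece to the centroidal y-axis using Ī + A·d² with d = x − 1.72222:
  web: d = -1.22222 cm → contributes +42.5833 cm⁴
  top flange (beyond web): d = 1.52778 cm → contributes +43.4333 cm⁴
  bottom flange (beyond web): d = 1.52778 cm → contributes +43.4333 cm⁴
Total I = 129.45 cm⁴.
Extreme fibre distance c = 3.77778 cm; S = I/c = 34.2662 cm³.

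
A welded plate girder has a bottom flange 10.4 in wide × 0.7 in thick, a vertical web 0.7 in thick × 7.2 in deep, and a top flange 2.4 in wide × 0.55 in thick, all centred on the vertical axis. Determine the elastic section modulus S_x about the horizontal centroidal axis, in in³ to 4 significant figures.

Split into non-overlapping primitives; take the origin at the lower-left of the bounding box.
Bottom plate: 10.4 × 0.7, A = 7.28 in², y = 0.35 in, Ī = 0.297267 in⁴.
Web plate: 0.7 × 7.2, A = 5.04 in², y = 4.3 in, Ī = 21.7728 in⁴.
Top plate: 2.4 × 0.55, A = 1.32 in², y = 8.175 in, Ī = 0.033275 in⁴.
Centroid: ȳ = ΣA·y / ΣA = 2.56679 in.
Transfer each piece to the horizontal centroidal axis using Ī + A·d² with d = y − 2.56679:
  bottom plate: d = -2.21679 in → contributes +36.0723 in⁴
  web plate: d = 1.73321 in → contributes +36.9131 in⁴
  top plate: d = 5.60821 in → contributes +41.55 in⁴
Total I = 114.535 in⁴.
Extreme fibre distance c = 5.88321 in; S = I/c = 19.4682 in³.

S_x ≈ 19.47 in³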